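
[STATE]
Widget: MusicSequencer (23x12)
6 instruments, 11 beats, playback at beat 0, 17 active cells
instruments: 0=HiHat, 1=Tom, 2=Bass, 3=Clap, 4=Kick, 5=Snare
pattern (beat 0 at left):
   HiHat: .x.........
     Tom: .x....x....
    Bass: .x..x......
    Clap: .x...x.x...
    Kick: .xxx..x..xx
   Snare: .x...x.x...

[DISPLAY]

      ▼1234567890      
 HiHat·█·········      
   Tom·█····█····      
  Bass·█··█······      
  Clap·█···█·█···      
  Kick·███··█··██      
 Snare·█···█·█···      
                       
                       
                       
                       
                       


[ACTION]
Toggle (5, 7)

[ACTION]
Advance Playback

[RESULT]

      0▼234567890      
 HiHat·█·········      
   Tom·█····█····      
  Bass·█··█······      
  Clap·█···█·█···      
  Kick·███··█··██      
 Snare·█···█·····      
                       
                       
                       
                       
                       


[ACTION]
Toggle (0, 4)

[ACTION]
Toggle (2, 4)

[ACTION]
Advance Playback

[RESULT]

      01▼34567890      
 HiHat·█··█······      
   Tom·█····█····      
  Bass·█·········      
  Clap·█···█·█···      
  Kick·███··█··██      
 Snare·█···█·····      
                       
                       
                       
                       
                       


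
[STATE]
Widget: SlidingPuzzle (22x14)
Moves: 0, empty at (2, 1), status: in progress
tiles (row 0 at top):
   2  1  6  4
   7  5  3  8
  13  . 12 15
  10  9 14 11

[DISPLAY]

┌────┬────┬────┬────┐ 
│  2 │  1 │  6 │  4 │ 
├────┼────┼────┼────┤ 
│  7 │  5 │  3 │  8 │ 
├────┼────┼────┼────┤ 
│ 13 │    │ 12 │ 15 │ 
├────┼────┼────┼────┤ 
│ 10 │  9 │ 14 │ 11 │ 
└────┴────┴────┴────┘ 
Moves: 0              
                      
                      
                      
                      


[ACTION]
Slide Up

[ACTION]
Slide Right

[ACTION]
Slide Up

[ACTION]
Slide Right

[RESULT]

┌────┬────┬────┬────┐ 
│  2 │  1 │  6 │  4 │ 
├────┼────┼────┼────┤ 
│  7 │  5 │  3 │  8 │ 
├────┼────┼────┼────┤ 
│ 13 │  9 │ 12 │ 15 │ 
├────┼────┼────┼────┤ 
│    │ 10 │ 14 │ 11 │ 
└────┴────┴────┴────┘ 
Moves: 2              
                      
                      
                      
                      


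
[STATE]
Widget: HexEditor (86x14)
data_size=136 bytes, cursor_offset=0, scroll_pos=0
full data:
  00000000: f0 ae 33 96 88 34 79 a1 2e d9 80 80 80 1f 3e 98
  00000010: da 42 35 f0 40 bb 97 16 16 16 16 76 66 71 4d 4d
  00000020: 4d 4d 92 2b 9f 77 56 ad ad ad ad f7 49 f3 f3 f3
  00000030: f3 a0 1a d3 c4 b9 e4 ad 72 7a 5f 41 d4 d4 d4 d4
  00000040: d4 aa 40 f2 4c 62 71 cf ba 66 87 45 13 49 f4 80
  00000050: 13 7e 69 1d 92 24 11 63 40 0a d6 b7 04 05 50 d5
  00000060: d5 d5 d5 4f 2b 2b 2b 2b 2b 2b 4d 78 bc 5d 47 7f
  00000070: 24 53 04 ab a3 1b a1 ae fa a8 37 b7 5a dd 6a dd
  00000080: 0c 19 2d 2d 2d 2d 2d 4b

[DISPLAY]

00000000  F0 ae 33 96 88 34 79 a1  2e d9 80 80 80 1f 3e 98  |..3..4y.......>.|        
00000010  da 42 35 f0 40 bb 97 16  16 16 16 76 66 71 4d 4d  |.B5.@......vfqMM|        
00000020  4d 4d 92 2b 9f 77 56 ad  ad ad ad f7 49 f3 f3 f3  |MM.+.wV.....I...|        
00000030  f3 a0 1a d3 c4 b9 e4 ad  72 7a 5f 41 d4 d4 d4 d4  |........rz_A....|        
00000040  d4 aa 40 f2 4c 62 71 cf  ba 66 87 45 13 49 f4 80  |..@.Lbq..f.E.I..|        
00000050  13 7e 69 1d 92 24 11 63  40 0a d6 b7 04 05 50 d5  |.~i..$.c@.....P.|        
00000060  d5 d5 d5 4f 2b 2b 2b 2b  2b 2b 4d 78 bc 5d 47 7f  |...O++++++Mx.]G.|        
00000070  24 53 04 ab a3 1b a1 ae  fa a8 37 b7 5a dd 6a dd  |$S........7.Z.j.|        
00000080  0c 19 2d 2d 2d 2d 2d 4b                           |..-----K        |        
                                                                                      
                                                                                      
                                                                                      
                                                                                      
                                                                                      


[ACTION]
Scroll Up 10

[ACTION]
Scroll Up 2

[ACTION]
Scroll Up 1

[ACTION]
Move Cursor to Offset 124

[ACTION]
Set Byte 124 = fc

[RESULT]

00000000  f0 ae 33 96 88 34 79 a1  2e d9 80 80 80 1f 3e 98  |..3..4y.......>.|        
00000010  da 42 35 f0 40 bb 97 16  16 16 16 76 66 71 4d 4d  |.B5.@......vfqMM|        
00000020  4d 4d 92 2b 9f 77 56 ad  ad ad ad f7 49 f3 f3 f3  |MM.+.wV.....I...|        
00000030  f3 a0 1a d3 c4 b9 e4 ad  72 7a 5f 41 d4 d4 d4 d4  |........rz_A....|        
00000040  d4 aa 40 f2 4c 62 71 cf  ba 66 87 45 13 49 f4 80  |..@.Lbq..f.E.I..|        
00000050  13 7e 69 1d 92 24 11 63  40 0a d6 b7 04 05 50 d5  |.~i..$.c@.....P.|        
00000060  d5 d5 d5 4f 2b 2b 2b 2b  2b 2b 4d 78 bc 5d 47 7f  |...O++++++Mx.]G.|        
00000070  24 53 04 ab a3 1b a1 ae  fa a8 37 b7 FC dd 6a dd  |$S........7...j.|        
00000080  0c 19 2d 2d 2d 2d 2d 4b                           |..-----K        |        
                                                                                      
                                                                                      
                                                                                      
                                                                                      
                                                                                      


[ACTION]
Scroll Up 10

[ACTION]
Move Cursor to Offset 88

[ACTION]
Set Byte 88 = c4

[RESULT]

00000000  f0 ae 33 96 88 34 79 a1  2e d9 80 80 80 1f 3e 98  |..3..4y.......>.|        
00000010  da 42 35 f0 40 bb 97 16  16 16 16 76 66 71 4d 4d  |.B5.@......vfqMM|        
00000020  4d 4d 92 2b 9f 77 56 ad  ad ad ad f7 49 f3 f3 f3  |MM.+.wV.....I...|        
00000030  f3 a0 1a d3 c4 b9 e4 ad  72 7a 5f 41 d4 d4 d4 d4  |........rz_A....|        
00000040  d4 aa 40 f2 4c 62 71 cf  ba 66 87 45 13 49 f4 80  |..@.Lbq..f.E.I..|        
00000050  13 7e 69 1d 92 24 11 63  C4 0a d6 b7 04 05 50 d5  |.~i..$.c......P.|        
00000060  d5 d5 d5 4f 2b 2b 2b 2b  2b 2b 4d 78 bc 5d 47 7f  |...O++++++Mx.]G.|        
00000070  24 53 04 ab a3 1b a1 ae  fa a8 37 b7 fc dd 6a dd  |$S........7...j.|        
00000080  0c 19 2d 2d 2d 2d 2d 4b                           |..-----K        |        
                                                                                      
                                                                                      
                                                                                      
                                                                                      
                                                                                      


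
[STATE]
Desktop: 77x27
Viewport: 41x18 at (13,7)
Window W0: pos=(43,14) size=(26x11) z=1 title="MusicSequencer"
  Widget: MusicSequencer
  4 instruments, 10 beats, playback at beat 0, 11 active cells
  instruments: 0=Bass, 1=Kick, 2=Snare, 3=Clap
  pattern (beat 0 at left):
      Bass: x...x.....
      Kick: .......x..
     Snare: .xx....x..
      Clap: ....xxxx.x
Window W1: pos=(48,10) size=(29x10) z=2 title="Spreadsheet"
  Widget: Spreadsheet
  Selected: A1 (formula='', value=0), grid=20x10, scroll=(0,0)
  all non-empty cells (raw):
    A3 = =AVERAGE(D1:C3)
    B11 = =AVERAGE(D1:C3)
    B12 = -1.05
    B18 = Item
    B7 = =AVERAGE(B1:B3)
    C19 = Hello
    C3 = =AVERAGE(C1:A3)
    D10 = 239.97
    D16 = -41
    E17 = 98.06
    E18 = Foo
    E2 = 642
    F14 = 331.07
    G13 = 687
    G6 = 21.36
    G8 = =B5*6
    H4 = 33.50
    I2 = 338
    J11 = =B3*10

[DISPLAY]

                                         
                                         
                                         
                                   ┏━━━━━
                                   ┃ Spre
                                   ┠─────
                                   ┃A1:  
                              ┏━━━━┃     
                              ┃ Mus┃-----
                              ┠────┃  1  
                              ┃    ┃  2  
                              ┃  Ba┃  3 #
                              ┃  Ki┗━━━━━
                              ┃ Snare·██·
                              ┃  Clap····
                              ┃          
                              ┃          
                              ┗━━━━━━━━━━


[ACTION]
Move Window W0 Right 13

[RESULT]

                                         
                                         
                                         
                                   ┏━━━━━
                                   ┃ Spre
                                   ┠─────
                                   ┃A1:  
                                   ┃     
                                   ┃-----
                                   ┃  1  
                                   ┃  2  
                                   ┃  3 #
                                   ┗━━━━━
                                      ┃ S
                                      ┃  
                                      ┃  
                                      ┃  
                                      ┗━━


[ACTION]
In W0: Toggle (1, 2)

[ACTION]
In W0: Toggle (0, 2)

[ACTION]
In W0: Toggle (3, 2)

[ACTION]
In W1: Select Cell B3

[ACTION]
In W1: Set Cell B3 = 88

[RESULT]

                                         
                                         
                                         
                                   ┏━━━━━
                                   ┃ Spre
                                   ┠─────
                                   ┃B3: 8
                                   ┃     
                                   ┃-----
                                   ┃  1  
                                   ┃  2  
                                   ┃  3 #
                                   ┗━━━━━
                                      ┃ S
                                      ┃  
                                      ┃  
                                      ┃  
                                      ┗━━


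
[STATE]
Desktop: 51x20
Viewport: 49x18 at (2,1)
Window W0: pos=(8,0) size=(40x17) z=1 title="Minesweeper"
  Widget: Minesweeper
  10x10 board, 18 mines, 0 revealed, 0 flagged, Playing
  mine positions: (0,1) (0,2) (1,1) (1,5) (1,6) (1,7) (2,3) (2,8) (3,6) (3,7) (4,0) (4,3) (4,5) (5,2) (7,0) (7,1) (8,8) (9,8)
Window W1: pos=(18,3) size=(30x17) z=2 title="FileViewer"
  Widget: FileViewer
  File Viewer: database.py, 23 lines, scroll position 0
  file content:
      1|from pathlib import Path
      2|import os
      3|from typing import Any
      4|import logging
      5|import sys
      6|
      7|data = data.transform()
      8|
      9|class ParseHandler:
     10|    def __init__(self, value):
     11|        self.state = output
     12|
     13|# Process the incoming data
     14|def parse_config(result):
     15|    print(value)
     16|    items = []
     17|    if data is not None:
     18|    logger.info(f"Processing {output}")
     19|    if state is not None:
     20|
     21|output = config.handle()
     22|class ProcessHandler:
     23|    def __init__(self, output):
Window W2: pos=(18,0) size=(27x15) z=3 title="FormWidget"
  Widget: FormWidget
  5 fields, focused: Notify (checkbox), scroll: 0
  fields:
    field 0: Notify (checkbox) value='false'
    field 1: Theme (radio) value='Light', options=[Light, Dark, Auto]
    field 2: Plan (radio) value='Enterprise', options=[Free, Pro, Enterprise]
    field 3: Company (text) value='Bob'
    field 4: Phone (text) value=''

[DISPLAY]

      ┃ Mineswee┃ FormWidget              ┃  ┃   
      ┠─────────┠─────────────────────────┨──┨   
      ┃■■■■■■■■■┃> Notify:     [ ]        ┃━━┓   
      ┃■■■■■■■■■┃  Theme:      (●) Light  ┃  ┃   
      ┃■■■■■■■■■┃  Plan:       ( ) Free  (┃──┨   
      ┃■■■■■■■■■┃  Company:    [Bob      ]┃ ▲┃   
      ┃■■■■■■■■■┃  Phone:      [         ]┃ █┃   
      ┃■■■■■■■■■┃                         ┃ ░┃   
      ┃■■■■■■■■■┃                         ┃ ░┃   
      ┃■■■■■■■■■┃                         ┃ ░┃   
      ┃■■■■■■■■■┃                         ┃ ░┃   
      ┃■■■■■■■■■┃                         ┃ ░┃   
      ┃         ┃                         ┃ ░┃   
      ┃         ┗━━━━━━━━━━━━━━━━━━━━━━━━━┛ ░┃   
      ┃         ┃    def __init__(self, valu░┃   
      ┗━━━━━━━━━┃        self.state = output░┃   
                ┃                           ░┃   
                ┃# Process the incoming data▼┃   


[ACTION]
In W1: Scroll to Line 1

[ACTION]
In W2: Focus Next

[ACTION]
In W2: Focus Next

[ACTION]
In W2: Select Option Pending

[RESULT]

      ┃ Mineswee┃ FormWidget              ┃  ┃   
      ┠─────────┠─────────────────────────┨──┨   
      ┃■■■■■■■■■┃  Notify:     [ ]        ┃━━┓   
      ┃■■■■■■■■■┃  Theme:      (●) Light  ┃  ┃   
      ┃■■■■■■■■■┃> Plan:       ( ) Free  (┃──┨   
      ┃■■■■■■■■■┃  Company:    [Bob      ]┃ ▲┃   
      ┃■■■■■■■■■┃  Phone:      [         ]┃ █┃   
      ┃■■■■■■■■■┃                         ┃ ░┃   
      ┃■■■■■■■■■┃                         ┃ ░┃   
      ┃■■■■■■■■■┃                         ┃ ░┃   
      ┃■■■■■■■■■┃                         ┃ ░┃   
      ┃■■■■■■■■■┃                         ┃ ░┃   
      ┃         ┃                         ┃ ░┃   
      ┃         ┗━━━━━━━━━━━━━━━━━━━━━━━━━┛ ░┃   
      ┃         ┃    def __init__(self, valu░┃   
      ┗━━━━━━━━━┃        self.state = output░┃   
                ┃                           ░┃   
                ┃# Process the incoming data▼┃   


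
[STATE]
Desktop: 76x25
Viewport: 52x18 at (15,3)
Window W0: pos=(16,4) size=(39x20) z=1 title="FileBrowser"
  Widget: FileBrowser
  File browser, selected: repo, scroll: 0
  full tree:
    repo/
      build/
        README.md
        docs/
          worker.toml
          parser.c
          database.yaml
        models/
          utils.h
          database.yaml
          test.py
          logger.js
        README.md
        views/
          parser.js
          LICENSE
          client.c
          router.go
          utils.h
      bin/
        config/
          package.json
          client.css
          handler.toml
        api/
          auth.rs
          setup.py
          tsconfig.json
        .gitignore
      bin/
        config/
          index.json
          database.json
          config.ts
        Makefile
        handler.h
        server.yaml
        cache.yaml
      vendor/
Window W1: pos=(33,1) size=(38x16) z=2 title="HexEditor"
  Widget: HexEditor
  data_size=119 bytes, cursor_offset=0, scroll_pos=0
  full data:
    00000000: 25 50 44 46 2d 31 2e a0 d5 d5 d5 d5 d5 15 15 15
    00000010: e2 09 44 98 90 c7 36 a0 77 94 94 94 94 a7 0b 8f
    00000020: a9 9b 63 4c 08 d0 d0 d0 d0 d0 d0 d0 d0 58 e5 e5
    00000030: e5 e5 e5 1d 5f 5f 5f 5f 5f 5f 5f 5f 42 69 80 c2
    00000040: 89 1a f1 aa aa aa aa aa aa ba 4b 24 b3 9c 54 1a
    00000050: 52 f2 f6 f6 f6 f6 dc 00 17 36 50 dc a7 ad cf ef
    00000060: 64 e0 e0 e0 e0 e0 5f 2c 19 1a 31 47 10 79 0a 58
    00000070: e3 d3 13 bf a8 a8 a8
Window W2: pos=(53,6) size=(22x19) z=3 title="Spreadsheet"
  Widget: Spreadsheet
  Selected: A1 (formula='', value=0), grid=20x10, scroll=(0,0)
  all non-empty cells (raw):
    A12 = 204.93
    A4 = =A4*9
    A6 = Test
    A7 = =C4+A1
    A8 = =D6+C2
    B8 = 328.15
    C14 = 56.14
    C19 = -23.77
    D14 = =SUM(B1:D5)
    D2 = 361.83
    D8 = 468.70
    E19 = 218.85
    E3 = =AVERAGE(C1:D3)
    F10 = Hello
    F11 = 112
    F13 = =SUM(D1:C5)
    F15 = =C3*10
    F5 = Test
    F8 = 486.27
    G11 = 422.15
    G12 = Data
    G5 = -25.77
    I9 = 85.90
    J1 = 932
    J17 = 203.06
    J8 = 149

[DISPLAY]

                  ┠─────────────────────────────────
 ┏━━━━━━━━━━━━━━━━┃00000000  25 50 44 46 2d 31 2e a0
 ┃ FileBrowser    ┃00000010  e2 09 44 98 90 c7 36 a0
 ┠────────────────┃00000020  a9 9b 63 ┏━━━━━━━━━━━━━
 ┃> [-] repo/     ┃00000030  e5 e5 e5 ┃ Spreadsheet 
 ┃    [+] build/  ┃00000040  89 1a f1 ┠─────────────
 ┃    [+] bin/    ┃00000050  52 f2 f6 ┃A1:          
 ┃    [+] bin/    ┃00000060  64 e0 e0 ┃       A     
 ┃    [+] vendor/ ┃00000070  e3 d3 13 ┃-------------
 ┃                ┃                   ┃  1      [0] 
 ┃                ┃                   ┃  2        0 
 ┃                ┃                   ┃  3        0 
 ┃                ┃                   ┃  4 #CIRC!   
 ┃                ┗━━━━━━━━━━━━━━━━━━━┃  5        0 
 ┃                                    ┃  6 Test     
 ┃                                    ┃  7        0 
 ┃                                    ┃  8        0 
 ┃                                    ┃  9        0 


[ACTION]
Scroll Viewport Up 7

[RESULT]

                                                    
                  ┏━━━━━━━━━━━━━━━━━━━━━━━━━━━━━━━━━
                  ┃ HexEditor                       
                  ┠─────────────────────────────────
 ┏━━━━━━━━━━━━━━━━┃00000000  25 50 44 46 2d 31 2e a0
 ┃ FileBrowser    ┃00000010  e2 09 44 98 90 c7 36 a0
 ┠────────────────┃00000020  a9 9b 63 ┏━━━━━━━━━━━━━
 ┃> [-] repo/     ┃00000030  e5 e5 e5 ┃ Spreadsheet 
 ┃    [+] build/  ┃00000040  89 1a f1 ┠─────────────
 ┃    [+] bin/    ┃00000050  52 f2 f6 ┃A1:          
 ┃    [+] bin/    ┃00000060  64 e0 e0 ┃       A     
 ┃    [+] vendor/ ┃00000070  e3 d3 13 ┃-------------
 ┃                ┃                   ┃  1      [0] 
 ┃                ┃                   ┃  2        0 
 ┃                ┃                   ┃  3        0 
 ┃                ┃                   ┃  4 #CIRC!   
 ┃                ┗━━━━━━━━━━━━━━━━━━━┃  5        0 
 ┃                                    ┃  6 Test     


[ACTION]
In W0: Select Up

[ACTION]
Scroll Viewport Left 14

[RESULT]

                                                    
                                ┏━━━━━━━━━━━━━━━━━━━
                                ┃ HexEditor         
                                ┠───────────────────
               ┏━━━━━━━━━━━━━━━━┃00000000  25 50 44 
               ┃ FileBrowser    ┃00000010  e2 09 44 
               ┠────────────────┃00000020  a9 9b 63 
               ┃> [-] repo/     ┃00000030  e5 e5 e5 
               ┃    [+] build/  ┃00000040  89 1a f1 
               ┃    [+] bin/    ┃00000050  52 f2 f6 
               ┃    [+] bin/    ┃00000060  64 e0 e0 
               ┃    [+] vendor/ ┃00000070  e3 d3 13 
               ┃                ┃                   
               ┃                ┃                   
               ┃                ┃                   
               ┃                ┃                   
               ┃                ┗━━━━━━━━━━━━━━━━━━━
               ┃                                    


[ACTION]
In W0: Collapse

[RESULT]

                                                    
                                ┏━━━━━━━━━━━━━━━━━━━
                                ┃ HexEditor         
                                ┠───────────────────
               ┏━━━━━━━━━━━━━━━━┃00000000  25 50 44 
               ┃ FileBrowser    ┃00000010  e2 09 44 
               ┠────────────────┃00000020  a9 9b 63 
               ┃> [+] repo/     ┃00000030  e5 e5 e5 
               ┃                ┃00000040  89 1a f1 
               ┃                ┃00000050  52 f2 f6 
               ┃                ┃00000060  64 e0 e0 
               ┃                ┃00000070  e3 d3 13 
               ┃                ┃                   
               ┃                ┃                   
               ┃                ┃                   
               ┃                ┃                   
               ┃                ┗━━━━━━━━━━━━━━━━━━━
               ┃                                    


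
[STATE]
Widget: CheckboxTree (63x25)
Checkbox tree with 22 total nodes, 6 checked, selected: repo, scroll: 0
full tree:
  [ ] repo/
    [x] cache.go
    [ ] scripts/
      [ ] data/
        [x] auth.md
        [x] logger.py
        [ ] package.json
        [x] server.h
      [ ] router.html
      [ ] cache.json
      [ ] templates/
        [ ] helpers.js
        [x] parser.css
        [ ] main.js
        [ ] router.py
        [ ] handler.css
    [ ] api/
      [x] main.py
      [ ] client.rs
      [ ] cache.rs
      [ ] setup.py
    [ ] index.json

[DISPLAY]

>[-] repo/                                                     
   [x] cache.go                                                
   [-] scripts/                                                
     [-] data/                                                 
       [x] auth.md                                             
       [x] logger.py                                           
       [ ] package.json                                        
       [x] server.h                                            
     [ ] router.html                                           
     [ ] cache.json                                            
     [-] templates/                                            
       [ ] helpers.js                                          
       [x] parser.css                                          
       [ ] main.js                                             
       [ ] router.py                                           
       [ ] handler.css                                         
   [-] api/                                                    
     [x] main.py                                               
     [ ] client.rs                                             
     [ ] cache.rs                                              
     [ ] setup.py                                              
   [ ] index.json                                              
                                                               
                                                               
                                                               


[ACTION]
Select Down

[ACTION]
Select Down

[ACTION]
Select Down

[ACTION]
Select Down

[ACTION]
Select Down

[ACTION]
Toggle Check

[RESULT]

 [-] repo/                                                     
   [x] cache.go                                                
   [-] scripts/                                                
     [-] data/                                                 
       [x] auth.md                                             
>      [ ] logger.py                                           
       [ ] package.json                                        
       [x] server.h                                            
     [ ] router.html                                           
     [ ] cache.json                                            
     [-] templates/                                            
       [ ] helpers.js                                          
       [x] parser.css                                          
       [ ] main.js                                             
       [ ] router.py                                           
       [ ] handler.css                                         
   [-] api/                                                    
     [x] main.py                                               
     [ ] client.rs                                             
     [ ] cache.rs                                              
     [ ] setup.py                                              
   [ ] index.json                                              
                                                               
                                                               
                                                               


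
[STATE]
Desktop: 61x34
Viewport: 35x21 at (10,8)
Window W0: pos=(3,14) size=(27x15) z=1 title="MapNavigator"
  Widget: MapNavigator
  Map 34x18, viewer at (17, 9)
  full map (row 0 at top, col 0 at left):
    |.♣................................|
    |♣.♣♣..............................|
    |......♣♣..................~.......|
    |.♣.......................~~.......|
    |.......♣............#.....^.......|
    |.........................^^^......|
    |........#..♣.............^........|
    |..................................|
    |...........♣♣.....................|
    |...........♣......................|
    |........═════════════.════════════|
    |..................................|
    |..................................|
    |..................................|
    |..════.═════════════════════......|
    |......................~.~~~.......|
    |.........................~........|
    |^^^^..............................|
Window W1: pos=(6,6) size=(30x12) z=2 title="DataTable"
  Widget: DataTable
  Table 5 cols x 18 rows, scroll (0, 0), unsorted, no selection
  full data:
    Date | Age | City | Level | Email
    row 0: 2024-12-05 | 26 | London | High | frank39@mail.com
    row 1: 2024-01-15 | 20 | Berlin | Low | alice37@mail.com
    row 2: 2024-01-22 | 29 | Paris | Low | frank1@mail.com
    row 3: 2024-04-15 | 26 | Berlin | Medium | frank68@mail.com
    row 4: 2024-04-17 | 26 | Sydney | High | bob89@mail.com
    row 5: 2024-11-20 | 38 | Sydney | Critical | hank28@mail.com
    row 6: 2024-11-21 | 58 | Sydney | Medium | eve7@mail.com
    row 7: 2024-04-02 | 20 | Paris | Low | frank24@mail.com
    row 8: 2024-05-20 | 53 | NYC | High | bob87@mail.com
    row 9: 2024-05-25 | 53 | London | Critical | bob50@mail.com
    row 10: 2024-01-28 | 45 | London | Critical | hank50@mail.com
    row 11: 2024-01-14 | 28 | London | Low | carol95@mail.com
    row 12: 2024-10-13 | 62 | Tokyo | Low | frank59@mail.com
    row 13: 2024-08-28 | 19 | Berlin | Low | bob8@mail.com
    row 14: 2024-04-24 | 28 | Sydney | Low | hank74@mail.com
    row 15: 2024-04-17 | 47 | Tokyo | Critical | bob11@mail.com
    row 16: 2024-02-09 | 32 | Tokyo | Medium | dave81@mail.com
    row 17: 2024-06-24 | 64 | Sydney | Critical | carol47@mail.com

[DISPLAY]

─────────────────────────┨         
e      │Age│City  │Level ┃         
───────┼───┼──────┼──────┃         
4-12-05│26 │London│High  ┃         
4-01-15│20 │Berlin│Low   ┃         
4-01-22│29 │Paris │Low   ┃         
4-04-15│26 │Berlin│Medium┃         
4-04-17│26 │Sydney│High  ┃         
4-11-20│38 │Sydney│Critic┃         
━━━━━━━━━━━━━━━━━━━━━━━━━┛         
..............^^^..┃               
♣.............^....┃               
...................┃               
♣♣.................┃               
♣.....@............┃               
══════════.════════┃               
...................┃               
...................┃               
...................┃               
═════════════════..┃               
━━━━━━━━━━━━━━━━━━━┛               


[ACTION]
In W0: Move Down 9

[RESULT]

─────────────────────────┨         
e      │Age│City  │Level ┃         
───────┼───┼──────┼──────┃         
4-12-05│26 │London│High  ┃         
4-01-15│20 │Berlin│Low   ┃         
4-01-22│29 │Paris │Low   ┃         
4-04-15│26 │Berlin│Medium┃         
4-04-17│26 │Sydney│High  ┃         
4-11-20│38 │Sydney│Critic┃         
━━━━━━━━━━━━━━━━━━━━━━━━━┛         
...................┃               
═════════════════..┃               
...........~.~~~...┃               
..............~....┃               
......@............┃               
                   ┃               
                   ┃               
                   ┃               
                   ┃               
                   ┃               
━━━━━━━━━━━━━━━━━━━┛               


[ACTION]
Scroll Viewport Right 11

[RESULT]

──────────────┨                    
│City  │Level ┃                    
┼──────┼──────┃                    
│London│High  ┃                    
│Berlin│Low   ┃                    
│Paris │Low   ┃                    
│Berlin│Medium┃                    
│Sydney│High  ┃                    
│Sydney│Critic┃                    
━━━━━━━━━━━━━━┛                    
........┃                          
══════..┃                          
~.~~~...┃                          
...~....┃                          
........┃                          
        ┃                          
        ┃                          
        ┃                          
        ┃                          
        ┃                          
━━━━━━━━┛                          


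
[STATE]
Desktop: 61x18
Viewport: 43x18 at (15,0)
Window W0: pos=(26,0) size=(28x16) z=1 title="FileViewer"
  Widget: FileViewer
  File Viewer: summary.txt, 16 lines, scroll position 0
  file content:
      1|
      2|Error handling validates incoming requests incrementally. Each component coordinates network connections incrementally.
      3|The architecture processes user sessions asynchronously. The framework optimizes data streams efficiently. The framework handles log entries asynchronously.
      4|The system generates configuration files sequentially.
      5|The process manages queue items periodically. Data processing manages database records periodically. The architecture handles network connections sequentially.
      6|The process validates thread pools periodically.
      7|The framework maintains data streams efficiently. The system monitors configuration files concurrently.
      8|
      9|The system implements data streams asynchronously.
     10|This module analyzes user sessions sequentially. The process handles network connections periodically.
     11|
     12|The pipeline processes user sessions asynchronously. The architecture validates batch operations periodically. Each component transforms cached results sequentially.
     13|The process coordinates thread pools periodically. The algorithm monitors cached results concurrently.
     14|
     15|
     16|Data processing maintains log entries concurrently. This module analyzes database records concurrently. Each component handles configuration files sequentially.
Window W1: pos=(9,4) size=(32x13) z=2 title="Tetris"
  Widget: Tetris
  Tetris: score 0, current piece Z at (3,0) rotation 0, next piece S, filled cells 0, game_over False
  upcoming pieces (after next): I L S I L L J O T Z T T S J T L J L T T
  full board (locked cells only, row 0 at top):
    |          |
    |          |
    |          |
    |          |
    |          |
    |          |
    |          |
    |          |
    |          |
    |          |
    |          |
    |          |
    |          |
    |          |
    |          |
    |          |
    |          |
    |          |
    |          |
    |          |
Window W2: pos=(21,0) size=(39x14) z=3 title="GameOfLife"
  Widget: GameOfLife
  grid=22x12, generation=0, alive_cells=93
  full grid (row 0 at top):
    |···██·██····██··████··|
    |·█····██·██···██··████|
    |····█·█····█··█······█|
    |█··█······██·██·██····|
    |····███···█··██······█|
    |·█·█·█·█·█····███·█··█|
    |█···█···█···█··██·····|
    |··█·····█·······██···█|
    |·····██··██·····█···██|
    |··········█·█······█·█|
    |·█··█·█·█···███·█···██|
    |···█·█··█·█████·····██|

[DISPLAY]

      ┏━━━━━━━━━━━━━━━━━━━━━━━━━━━━━━━━━━━━
      ┃ GameOfLife                         
      ┠────────────────────────────────────
      ┃Gen: 0                              
━━━━━━┃·█····██·██···██··████              
is    ┃····█·█····█··█······█              
──────┃█··█······██·██·██····              
     │┃····███···█··██······█              
     │┃·█·█·█·█·█····███·█··█              
     │┃█···█···█···█··██·····              
     │┃··█·····█·······██···█              
     │┃·····██··██·····█···██              
     │┃··········█·█······█·█              
     │┗━━━━━━━━━━━━━━━━━━━━━━━━━━━━━━━━━━━━
     │0                  ┃rocesses us▼┃    
     │                   ┃━━━━━━━━━━━━┛    
━━━━━━━━━━━━━━━━━━━━━━━━━┛                 
                                           


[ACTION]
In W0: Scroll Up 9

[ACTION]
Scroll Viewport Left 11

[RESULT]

                 ┏━━━━━━━━━━━━━━━━━━━━━━━━━
                 ┃ GameOfLife              
                 ┠─────────────────────────
                 ┃Gen: 0                   
     ┏━━━━━━━━━━━┃·█····██·██···██··████   
     ┃ Tetris    ┃····█·█····█··█······█   
     ┠───────────┃█··█······██·██·██····   
     ┃          │┃····███···█··██······█   
     ┃          │┃·█·█·█·█·█····███·█··█   
     ┃          │┃█···█···█···█··██·····   
     ┃          │┃··█·····█·······██···█   
     ┃          │┃·····██··██·····█···██   
     ┃          │┃··········█·█······█·█   
     ┃          │┗━━━━━━━━━━━━━━━━━━━━━━━━━
     ┃          │0                  ┃rocess
     ┃          │                   ┃━━━━━━
     ┗━━━━━━━━━━━━━━━━━━━━━━━━━━━━━━┛      
                                           


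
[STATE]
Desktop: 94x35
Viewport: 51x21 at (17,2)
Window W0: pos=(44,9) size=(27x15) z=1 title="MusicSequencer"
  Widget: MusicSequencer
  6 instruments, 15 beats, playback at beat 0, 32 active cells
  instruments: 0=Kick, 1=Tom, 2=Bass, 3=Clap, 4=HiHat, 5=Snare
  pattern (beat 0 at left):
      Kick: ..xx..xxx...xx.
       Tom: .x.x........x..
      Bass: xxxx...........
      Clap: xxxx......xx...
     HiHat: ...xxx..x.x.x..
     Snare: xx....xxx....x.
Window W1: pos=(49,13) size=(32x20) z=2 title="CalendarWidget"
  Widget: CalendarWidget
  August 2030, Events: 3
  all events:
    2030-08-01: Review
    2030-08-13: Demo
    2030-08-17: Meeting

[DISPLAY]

                                                   
                                                   
                                                   
                                                   
                                                   
                                                   
                                                   
                           ┏━━━━━━━━━━━━━━━━━━━━━━━
                           ┃ MusicSequencer        
                           ┠───────────────────────
                           ┃      ▼12345678901234  
                           ┃  Ki┏━━━━━━━━━━━━━━━━━━
                           ┃   T┃ CalendarWidget   
                           ┃  Ba┠──────────────────
                           ┃  Cl┃         August 20
                           ┃ HiH┃Mo Tu We Th Fr Sa 
                           ┃ Sna┃          1*  2  3
                           ┃    ┃ 5  6  7  8  9 10 
                           ┃    ┃12 13* 14 15 16 17
                           ┃    ┃19 20 21 22 23 24 
                           ┃    ┃26 27 28 29 30 31 


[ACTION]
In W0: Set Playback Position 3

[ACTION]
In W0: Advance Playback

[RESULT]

                                                   
                                                   
                                                   
                                                   
                                                   
                                                   
                                                   
                           ┏━━━━━━━━━━━━━━━━━━━━━━━
                           ┃ MusicSequencer        
                           ┠───────────────────────
                           ┃      0123▼5678901234  
                           ┃  Ki┏━━━━━━━━━━━━━━━━━━
                           ┃   T┃ CalendarWidget   
                           ┃  Ba┠──────────────────
                           ┃  Cl┃         August 20
                           ┃ HiH┃Mo Tu We Th Fr Sa 
                           ┃ Sna┃          1*  2  3
                           ┃    ┃ 5  6  7  8  9 10 
                           ┃    ┃12 13* 14 15 16 17
                           ┃    ┃19 20 21 22 23 24 
                           ┃    ┃26 27 28 29 30 31 
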